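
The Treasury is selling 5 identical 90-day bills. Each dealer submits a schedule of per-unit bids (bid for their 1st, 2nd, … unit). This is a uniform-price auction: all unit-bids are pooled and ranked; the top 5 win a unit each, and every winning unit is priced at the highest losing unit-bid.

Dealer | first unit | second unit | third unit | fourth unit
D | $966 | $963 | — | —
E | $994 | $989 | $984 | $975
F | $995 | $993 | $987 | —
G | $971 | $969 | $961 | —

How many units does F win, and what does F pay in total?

Pooled unit-bids ranked (top 5): 995 (F-1), 994 (E-1), 993 (F-2), 989 (E-2), 987 (F-3)
First bid not allocated: $984.
F wins 3 unit(s) at $984 each.

F: 3 units, pays $2,952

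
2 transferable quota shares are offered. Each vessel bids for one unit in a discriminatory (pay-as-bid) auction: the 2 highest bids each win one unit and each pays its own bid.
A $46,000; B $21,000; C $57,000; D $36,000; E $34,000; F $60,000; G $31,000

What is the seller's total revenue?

Total revenue: $117,000

Bids ranked high→low: 60,000 (F), 57,000 (C), 46,000 (A), 36,000 (D), …
The 2 highest are F, C.
Total revenue = 60,000 + 57,000 = $117,000.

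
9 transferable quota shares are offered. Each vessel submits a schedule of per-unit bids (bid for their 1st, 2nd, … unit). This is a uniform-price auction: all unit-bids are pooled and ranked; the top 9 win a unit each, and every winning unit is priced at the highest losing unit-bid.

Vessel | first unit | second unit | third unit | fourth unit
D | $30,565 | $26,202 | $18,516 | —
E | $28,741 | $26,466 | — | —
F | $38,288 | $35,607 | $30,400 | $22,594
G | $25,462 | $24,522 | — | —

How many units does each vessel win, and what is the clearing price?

Pooled unit-bids ranked (top 9): 38,288 (F-1), 35,607 (F-2), 30,565 (D-1), 30,400 (F-3), 28,741 (E-1), 26,466 (E-2), 26,202 (D-2), 25,462 (G-1), 24,522 (G-2)
First bid not allocated: $22,594.
Allocation: D 2, E 2, F 3, G 2.

D 2, E 2, F 3, G 2; clearing price $22,594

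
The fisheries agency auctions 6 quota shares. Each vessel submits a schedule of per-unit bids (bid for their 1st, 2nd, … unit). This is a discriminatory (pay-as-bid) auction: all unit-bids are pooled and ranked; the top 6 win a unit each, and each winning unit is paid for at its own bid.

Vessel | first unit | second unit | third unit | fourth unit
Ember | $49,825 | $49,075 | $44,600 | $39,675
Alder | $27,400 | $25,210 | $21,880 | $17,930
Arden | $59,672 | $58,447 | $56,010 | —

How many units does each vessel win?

Arden 3, Ember 3

Pooled unit-bids ranked (top 6): 59,672 (Arden-1), 58,447 (Arden-2), 56,010 (Arden-3), 49,825 (Ember-1), 49,075 (Ember-2), 44,600 (Ember-3)
Next rejected bid: $39,675 (not a price — pay-as-bid).
Allocation: Arden 3, Ember 3.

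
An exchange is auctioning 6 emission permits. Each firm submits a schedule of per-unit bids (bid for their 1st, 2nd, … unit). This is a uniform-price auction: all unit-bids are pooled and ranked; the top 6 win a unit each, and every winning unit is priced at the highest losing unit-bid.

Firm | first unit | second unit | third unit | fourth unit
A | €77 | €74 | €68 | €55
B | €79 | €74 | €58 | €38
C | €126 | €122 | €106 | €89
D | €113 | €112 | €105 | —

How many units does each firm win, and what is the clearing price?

All unit-bids, highest first — top 6: 126 (C-1), 122 (C-2), 113 (D-1), 112 (D-2), 106 (C-3), 105 (D-3)
The (k+1)-th unit-bid is €89.
Allocation: C 3, D 3.

C 3, D 3; clearing price €89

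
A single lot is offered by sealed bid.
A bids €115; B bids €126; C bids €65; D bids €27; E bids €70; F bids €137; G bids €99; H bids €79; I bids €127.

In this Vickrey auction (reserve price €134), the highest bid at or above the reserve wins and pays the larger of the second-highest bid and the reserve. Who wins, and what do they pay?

Bids ranked: 137 (F) > 127 (I) > 126 (B) > 115 (A) > 99 (G) > 79 (H) > …
F has the top bid at or above the reserve (€137).
max(second-highest €127, reserve €134) = €134.

F pays €134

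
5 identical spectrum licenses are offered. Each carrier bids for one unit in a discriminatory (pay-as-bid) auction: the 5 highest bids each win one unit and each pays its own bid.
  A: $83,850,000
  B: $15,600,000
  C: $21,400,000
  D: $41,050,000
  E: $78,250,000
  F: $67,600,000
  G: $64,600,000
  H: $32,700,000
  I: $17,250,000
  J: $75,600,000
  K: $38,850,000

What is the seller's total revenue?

Total revenue: $369,900,000

Sorting: 83,850,000 (A), 78,250,000 (E), 75,600,000 (J), 67,600,000 (F), 64,600,000 (G), 41,050,000 (D), 38,850,000 (K), …
Winners (5 units): A, E, J, F, G.
Total revenue = 83,850,000 + 78,250,000 + 75,600,000 + 67,600,000 + 64,600,000 = $369,900,000.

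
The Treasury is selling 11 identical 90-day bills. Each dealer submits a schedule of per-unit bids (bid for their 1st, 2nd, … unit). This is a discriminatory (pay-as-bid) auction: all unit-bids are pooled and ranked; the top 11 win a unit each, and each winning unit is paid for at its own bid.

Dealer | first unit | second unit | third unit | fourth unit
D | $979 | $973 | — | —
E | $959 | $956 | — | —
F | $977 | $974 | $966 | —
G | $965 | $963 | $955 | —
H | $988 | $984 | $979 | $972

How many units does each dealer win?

All unit-bids, highest first — top 11: 988 (H-1), 984 (H-2), 979 (D-1), 979 (H-3), 977 (F-1), 974 (F-2), 973 (D-2), 972 (H-4), 966 (F-3), 965 (G-1), 963 (G-2)
Next rejected bid: $959 (not a price — pay-as-bid).
Allocation: D 2, F 3, G 2, H 4.

D 2, F 3, G 2, H 4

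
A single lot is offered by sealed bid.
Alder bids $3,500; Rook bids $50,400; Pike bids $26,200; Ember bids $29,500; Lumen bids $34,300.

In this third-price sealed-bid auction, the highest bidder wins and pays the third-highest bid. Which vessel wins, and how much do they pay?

Rook pays $29,500

Third-price sealed-bid auction: the highest bidder wins and pays the third-highest bid.
Bids in order: 50,400 (Rook) > 34,300 (Lumen) > 29,500 (Ember) > 26,200 (Pike) > 3,500 (Alder)
Rook is highest; pays the third-highest bid, $29,500.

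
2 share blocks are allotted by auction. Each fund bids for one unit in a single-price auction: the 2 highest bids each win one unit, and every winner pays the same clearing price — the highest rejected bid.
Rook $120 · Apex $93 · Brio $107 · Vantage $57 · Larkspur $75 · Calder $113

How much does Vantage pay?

Vantage pays $0

Ordering the bids: 120 (Rook), 113 (Calder), 107 (Brio), 93 (Apex), …
Top 2: Rook, Calder.
Clearing price = highest rejected bid = $107.
Vantage does not win → pays $0.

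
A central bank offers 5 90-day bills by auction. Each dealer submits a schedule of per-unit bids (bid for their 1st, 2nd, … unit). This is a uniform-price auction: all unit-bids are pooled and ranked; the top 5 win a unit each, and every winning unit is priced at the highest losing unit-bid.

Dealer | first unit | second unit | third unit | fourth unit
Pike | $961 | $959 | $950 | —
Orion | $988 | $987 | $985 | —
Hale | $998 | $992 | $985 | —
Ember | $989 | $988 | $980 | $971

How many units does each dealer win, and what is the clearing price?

Ember 2, Hale 2, Orion 1; clearing price $987

Pooled unit-bids ranked (top 5): 998 (Hale-1), 992 (Hale-2), 989 (Ember-1), 988 (Orion-1), 988 (Ember-2)
Highest rejected unit-bid = $987.
Allocation: Ember 2, Hale 2, Orion 1.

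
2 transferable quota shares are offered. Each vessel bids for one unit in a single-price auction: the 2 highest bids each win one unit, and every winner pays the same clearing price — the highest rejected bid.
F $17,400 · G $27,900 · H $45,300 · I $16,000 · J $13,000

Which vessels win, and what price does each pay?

H, G; each pays $17,400

Sorting: 45,300 (H), 27,900 (G), 17,400 (F), 16,000 (I), …
Top 2: H, G.
Clearing price = highest rejected bid = $17,400.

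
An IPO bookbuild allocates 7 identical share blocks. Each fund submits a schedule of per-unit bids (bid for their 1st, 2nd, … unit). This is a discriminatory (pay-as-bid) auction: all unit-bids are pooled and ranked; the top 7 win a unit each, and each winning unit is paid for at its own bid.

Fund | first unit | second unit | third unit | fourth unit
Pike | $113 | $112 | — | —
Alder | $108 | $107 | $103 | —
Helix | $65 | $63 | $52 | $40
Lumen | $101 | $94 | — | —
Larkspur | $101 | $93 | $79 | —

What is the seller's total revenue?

Merging the schedules and taking the best 7: 113 (Pike-1), 112 (Pike-2), 108 (Alder-1), 107 (Alder-2), 103 (Alder-3), 101 (Lumen-1), 101 (Larkspur-1)
Next rejected bid: $94 (not a price — pay-as-bid).
Each winning unit pays its own bid.
Revenue = 113 + 112 + 108 + 107 + 103 + 101 + 101 = $745.

Total revenue: $745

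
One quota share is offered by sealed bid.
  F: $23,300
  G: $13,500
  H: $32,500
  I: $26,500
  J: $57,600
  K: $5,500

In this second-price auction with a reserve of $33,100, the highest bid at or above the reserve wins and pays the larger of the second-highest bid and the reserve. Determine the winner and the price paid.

Sorting bids: 57,600 (J) > 32,500 (H) > 26,500 (I) > 23,300 (F) > 13,500 (G) > 5,500 (K)
Highest eligible bid: J at $57,600.
max(second-highest $32,500, reserve $33,100) = $33,100.

J pays $33,100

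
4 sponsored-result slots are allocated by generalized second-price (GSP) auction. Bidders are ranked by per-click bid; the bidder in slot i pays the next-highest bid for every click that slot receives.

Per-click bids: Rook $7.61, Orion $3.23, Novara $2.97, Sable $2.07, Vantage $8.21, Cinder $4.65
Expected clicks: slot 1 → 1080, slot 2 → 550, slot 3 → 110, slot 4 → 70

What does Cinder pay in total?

Cinder pays $355.30

Per-click bids in order: $8.21 (Vantage) > $7.61 (Rook) > $4.65 (Cinder) > $3.23 (Orion) > $2.97 (Novara) > …
Cinder holds slot 3 → pays next bid $3.23 × 110 clicks = $355.30.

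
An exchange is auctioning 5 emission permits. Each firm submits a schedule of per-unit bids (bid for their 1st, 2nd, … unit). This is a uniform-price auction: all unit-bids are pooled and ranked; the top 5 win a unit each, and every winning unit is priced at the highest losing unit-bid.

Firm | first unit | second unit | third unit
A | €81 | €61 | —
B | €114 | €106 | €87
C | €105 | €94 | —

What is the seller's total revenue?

Total revenue: €405

Merging the schedules and taking the best 5: 114 (B-1), 106 (B-2), 105 (C-1), 94 (C-2), 87 (B-3)
The (k+1)-th unit-bid is €81.
Allocation: B 3, C 2. Every unit priced at €81.
Revenue = 5 × 81 = €405.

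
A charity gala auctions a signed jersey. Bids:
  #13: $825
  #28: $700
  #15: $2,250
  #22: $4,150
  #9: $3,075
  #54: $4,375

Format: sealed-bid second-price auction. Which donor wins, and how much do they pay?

#54 pays $4,150

Bids in order: 4,375 (#54) > 4,150 (#22) > 3,075 (#9) > 2,250 (#15) > 825 (#13) > 700 (#28)
Second-price: #54 pays #22's bid of $4,150.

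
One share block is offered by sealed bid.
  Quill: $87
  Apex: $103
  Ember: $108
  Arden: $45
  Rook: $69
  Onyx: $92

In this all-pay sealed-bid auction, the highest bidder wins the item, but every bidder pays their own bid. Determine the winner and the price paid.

Bids ranked: 108 (Ember) > 103 (Apex) > 92 (Onyx) > 87 (Quill) > 69 (Rook) > 45 (Arden)
Ember wins with the top bid; all bids are sunk regardless.

Ember pays $108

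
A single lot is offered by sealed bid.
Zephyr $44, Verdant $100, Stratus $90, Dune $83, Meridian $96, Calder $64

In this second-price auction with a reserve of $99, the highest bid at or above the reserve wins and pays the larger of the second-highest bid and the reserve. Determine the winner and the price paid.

Sorting bids: 100 (Verdant) > 96 (Meridian) > 90 (Stratus) > 83 (Dune) > 64 (Calder) > 44 (Zephyr)
Highest eligible bid: Verdant at $100.
Second-highest bid $96 is below the reserve $99, so the reserve binds → payment $99.

Verdant pays $99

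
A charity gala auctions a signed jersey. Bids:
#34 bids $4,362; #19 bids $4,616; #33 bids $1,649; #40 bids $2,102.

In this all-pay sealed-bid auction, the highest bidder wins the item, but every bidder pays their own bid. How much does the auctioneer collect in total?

Total revenue: $12,729

Sorting bids: 4,616 (#19) > 4,362 (#34) > 2,102 (#40) > 1,649 (#33)
Every bidder forfeits their bid regardless of winning.
Revenue = 4,362 + 4,616 + 1,649 + 2,102 = $12,729.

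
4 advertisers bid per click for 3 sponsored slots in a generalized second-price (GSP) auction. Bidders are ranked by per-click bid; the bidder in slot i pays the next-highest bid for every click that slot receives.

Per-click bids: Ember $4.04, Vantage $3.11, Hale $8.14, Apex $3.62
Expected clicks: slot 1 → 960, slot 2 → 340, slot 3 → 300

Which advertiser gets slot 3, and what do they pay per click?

Ranked by bid: $8.14 (Hale) > $4.04 (Ember) > $3.62 (Apex) > $3.11 (Vantage)
Slot 3 goes to the third-ranked bidder, Apex, who pays the next bid down: $3.11/click.

Apex; $3.11 per click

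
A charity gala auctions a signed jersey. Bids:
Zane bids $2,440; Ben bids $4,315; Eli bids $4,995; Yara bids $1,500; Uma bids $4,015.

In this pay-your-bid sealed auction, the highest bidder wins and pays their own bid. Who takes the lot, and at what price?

Sorting bids: 4,995 (Eli) > 4,315 (Ben) > 4,015 (Uma) > 2,440 (Zane) > 1,500 (Yara)
First-price: Eli pays what they bid, $4,995.

Eli pays $4,995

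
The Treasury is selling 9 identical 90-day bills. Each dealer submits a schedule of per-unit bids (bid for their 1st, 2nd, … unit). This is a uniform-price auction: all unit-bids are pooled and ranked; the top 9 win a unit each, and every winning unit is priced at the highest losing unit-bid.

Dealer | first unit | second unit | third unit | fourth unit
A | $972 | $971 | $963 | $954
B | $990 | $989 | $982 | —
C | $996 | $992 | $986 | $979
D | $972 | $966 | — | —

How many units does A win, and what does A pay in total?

A: 1 unit, pays $971

All unit-bids, highest first — top 9: 996 (C-1), 992 (C-2), 990 (B-1), 989 (B-2), 986 (C-3), 982 (B-3), 979 (C-4), 972 (A-1), 972 (D-1)
Highest rejected unit-bid = $971.
A wins 1 unit(s) at $971 each.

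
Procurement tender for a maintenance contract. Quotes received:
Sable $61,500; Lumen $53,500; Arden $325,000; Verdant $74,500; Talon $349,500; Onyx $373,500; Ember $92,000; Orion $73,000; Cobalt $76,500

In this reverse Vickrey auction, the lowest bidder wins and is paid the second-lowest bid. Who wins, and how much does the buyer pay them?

Rule: the lowest bidder wins and is paid the second-lowest bid.
Bids in order: 53,500 (Lumen) < 61,500 (Sable) < 73,000 (Orion) < 74,500 (Verdant) < 76,500 (Cobalt) < 92,000 (Ember) < …
Lumen is lowest; is paid the second-lowest bid, $61,500.

Lumen is paid $61,500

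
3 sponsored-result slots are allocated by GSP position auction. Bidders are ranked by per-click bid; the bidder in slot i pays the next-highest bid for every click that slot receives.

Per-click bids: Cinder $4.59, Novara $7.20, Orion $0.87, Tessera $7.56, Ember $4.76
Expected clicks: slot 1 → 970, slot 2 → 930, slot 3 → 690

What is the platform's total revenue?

Per-click bids in order: $7.56 (Tessera) > $7.20 (Novara) > $4.76 (Ember) > $4.59 (Cinder) > …
Slot 1: Tessera pays $7.20 × 970 = $6984.00
Slot 2: Novara pays $4.76 × 930 = $4426.80
Slot 3: Ember pays $4.59 × 690 = $3167.10
Total = $14577.90

Total revenue: $14577.90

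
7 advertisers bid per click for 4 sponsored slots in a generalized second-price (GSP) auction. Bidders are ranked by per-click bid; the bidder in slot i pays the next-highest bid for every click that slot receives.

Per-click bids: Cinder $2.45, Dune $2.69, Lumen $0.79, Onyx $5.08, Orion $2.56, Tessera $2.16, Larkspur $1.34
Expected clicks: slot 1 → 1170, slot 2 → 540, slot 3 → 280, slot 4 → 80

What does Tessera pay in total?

Tessera pays $0.00

Sorting advertisers: $5.08 (Onyx) > $2.69 (Dune) > $2.56 (Orion) > $2.45 (Cinder) > $2.16 (Tessera) > …
Tessera ranks below slot 4 → no slot, pays nothing.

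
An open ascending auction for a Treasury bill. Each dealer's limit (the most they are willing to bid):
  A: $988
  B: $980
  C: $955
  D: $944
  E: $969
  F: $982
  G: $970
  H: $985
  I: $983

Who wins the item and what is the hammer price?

A wins at $985

Limits in order: 988 (A) > 985 (H) > 983 (I) > 982 (F) > 980 (B) > 970 (G) > …
Bidding ends when H exits at $985; A takes it.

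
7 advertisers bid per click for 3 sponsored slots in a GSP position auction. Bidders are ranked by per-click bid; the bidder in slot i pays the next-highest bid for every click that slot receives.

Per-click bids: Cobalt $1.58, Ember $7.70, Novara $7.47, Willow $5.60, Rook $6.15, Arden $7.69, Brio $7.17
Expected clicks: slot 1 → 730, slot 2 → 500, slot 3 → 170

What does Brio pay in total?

Sorting advertisers: $7.70 (Ember) > $7.69 (Arden) > $7.47 (Novara) > $7.17 (Brio) > …
Brio ranks below slot 3 → no slot, pays nothing.

Brio pays $0.00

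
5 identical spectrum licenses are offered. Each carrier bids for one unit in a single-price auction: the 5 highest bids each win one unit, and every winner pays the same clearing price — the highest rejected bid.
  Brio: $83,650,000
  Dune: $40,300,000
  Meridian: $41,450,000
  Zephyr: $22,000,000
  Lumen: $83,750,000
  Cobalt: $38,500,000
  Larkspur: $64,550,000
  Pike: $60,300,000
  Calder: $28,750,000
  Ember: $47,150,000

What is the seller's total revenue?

Bids ranked high→low: 83,750,000 (Lumen), 83,650,000 (Brio), 64,550,000 (Larkspur), 60,300,000 (Pike), 47,150,000 (Ember), 41,450,000 (Meridian), 40,300,000 (Dune), …
The 5 highest are Lumen, Brio, Larkspur, Pike, Ember.
Clearing price = highest rejected bid = $41,450,000.
Total revenue = 5 × $41,450,000 = $207,250,000.

Total revenue: $207,250,000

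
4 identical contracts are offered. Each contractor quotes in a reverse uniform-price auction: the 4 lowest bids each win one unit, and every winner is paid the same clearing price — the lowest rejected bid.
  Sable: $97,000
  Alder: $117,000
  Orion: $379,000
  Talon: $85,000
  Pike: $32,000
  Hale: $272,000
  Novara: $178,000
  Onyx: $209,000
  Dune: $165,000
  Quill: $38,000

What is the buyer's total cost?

Bids ranked low→high: 32,000 (Pike), 38,000 (Quill), 85,000 (Talon), 97,000 (Sable), 117,000 (Alder), 165,000 (Dune), …
Lowest 4: Pike, Quill, Talon, Sable.
First losing bid is Alder's $117,000, which sets the uniform price.
Total cost = 4 × $117,000 = $468,000.

Total cost: $468,000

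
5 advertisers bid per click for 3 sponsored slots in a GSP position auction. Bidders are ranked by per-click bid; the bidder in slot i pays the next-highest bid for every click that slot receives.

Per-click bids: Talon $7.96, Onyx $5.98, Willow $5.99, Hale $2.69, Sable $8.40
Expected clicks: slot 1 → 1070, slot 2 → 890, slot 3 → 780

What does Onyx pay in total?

Onyx pays $0.00

Ranked by bid: $8.40 (Sable) > $7.96 (Talon) > $5.99 (Willow) > $5.98 (Onyx) > …
Onyx ranks below slot 3 → no slot, pays nothing.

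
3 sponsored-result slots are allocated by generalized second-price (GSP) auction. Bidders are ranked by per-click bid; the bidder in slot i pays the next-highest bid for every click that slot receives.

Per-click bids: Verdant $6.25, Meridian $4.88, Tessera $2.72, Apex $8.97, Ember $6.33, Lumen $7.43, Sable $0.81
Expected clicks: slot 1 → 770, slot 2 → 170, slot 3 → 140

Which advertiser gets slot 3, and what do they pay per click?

Sorting advertisers: $8.97 (Apex) > $7.43 (Lumen) > $6.33 (Ember) > $6.25 (Verdant) > …
Slot 3 goes to the third-ranked bidder, Ember, who pays the next bid down: $6.25/click.

Ember; $6.25 per click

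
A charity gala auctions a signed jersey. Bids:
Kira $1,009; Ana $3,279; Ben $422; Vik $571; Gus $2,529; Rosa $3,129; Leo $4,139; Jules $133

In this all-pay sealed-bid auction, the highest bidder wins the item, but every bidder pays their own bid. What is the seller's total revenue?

Total revenue: $15,211

All-pay sealed-bid auction: the highest bidder wins the item, but every bidder pays their own bid.
Sorting bids: 4,139 (Leo) > 3,279 (Ana) > 3,129 (Rosa) > 2,529 (Gus) > 1,009 (Kira) > 571 (Vik) > …
Leo wins with the top bid; all bids are sunk regardless.
Every bidder forfeits their bid regardless of winning.
Revenue = 1,009 + 3,279 + 422 + 571 + 2,529 + 3,129 + 4,139 + 133 = $15,211.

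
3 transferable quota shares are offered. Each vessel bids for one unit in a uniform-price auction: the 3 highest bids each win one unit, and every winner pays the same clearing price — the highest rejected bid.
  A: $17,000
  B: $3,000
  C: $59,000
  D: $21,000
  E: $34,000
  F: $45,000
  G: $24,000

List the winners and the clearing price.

Ordering the bids: 59,000 (C), 45,000 (F), 34,000 (E), 24,000 (G), 21,000 (D), …
Top 3: C, F, E.
Highest unsuccessful bid: $24,000 → clearing price.

C, F, E; each pays $24,000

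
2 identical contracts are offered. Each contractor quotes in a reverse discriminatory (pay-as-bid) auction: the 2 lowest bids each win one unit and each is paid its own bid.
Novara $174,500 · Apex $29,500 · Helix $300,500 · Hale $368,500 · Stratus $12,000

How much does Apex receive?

Bids ranked low→high: 12,000 (Stratus), 29,500 (Apex), 174,500 (Novara), 300,500 (Helix), …
The 2 lowest are Stratus, Apex.
Apex wins → own bid $29,500.

Apex is paid $29,500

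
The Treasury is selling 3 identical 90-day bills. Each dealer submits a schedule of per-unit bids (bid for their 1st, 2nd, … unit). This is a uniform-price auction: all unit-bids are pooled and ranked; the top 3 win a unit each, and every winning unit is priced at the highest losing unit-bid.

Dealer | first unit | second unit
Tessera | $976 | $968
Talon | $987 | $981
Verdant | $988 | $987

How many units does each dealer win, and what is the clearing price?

All unit-bids, highest first — top 3: 988 (Verdant-1), 987 (Talon-1), 987 (Verdant-2)
The (k+1)-th unit-bid is $981.
Allocation: Talon 1, Verdant 2.

Talon 1, Verdant 2; clearing price $981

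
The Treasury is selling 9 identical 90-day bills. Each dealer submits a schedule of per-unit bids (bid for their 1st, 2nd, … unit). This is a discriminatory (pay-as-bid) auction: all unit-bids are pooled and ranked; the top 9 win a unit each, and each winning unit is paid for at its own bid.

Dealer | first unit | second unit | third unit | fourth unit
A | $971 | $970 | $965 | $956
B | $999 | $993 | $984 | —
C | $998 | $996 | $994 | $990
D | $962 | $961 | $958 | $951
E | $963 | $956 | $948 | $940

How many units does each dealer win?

A 2, B 3, C 4

Pooled unit-bids ranked (top 9): 999 (B-1), 998 (C-1), 996 (C-2), 994 (C-3), 993 (B-2), 990 (C-4), 984 (B-3), 971 (A-1), 970 (A-2)
Next rejected bid: $965 (not a price — pay-as-bid).
Allocation: A 2, B 3, C 4.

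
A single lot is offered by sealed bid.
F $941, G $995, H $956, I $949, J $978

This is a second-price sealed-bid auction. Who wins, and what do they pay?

G pays $978

Bids ranked: 995 (G) > 978 (J) > 956 (H) > 949 (I) > 941 (F)
G is highest; pays the second-highest bid, $978.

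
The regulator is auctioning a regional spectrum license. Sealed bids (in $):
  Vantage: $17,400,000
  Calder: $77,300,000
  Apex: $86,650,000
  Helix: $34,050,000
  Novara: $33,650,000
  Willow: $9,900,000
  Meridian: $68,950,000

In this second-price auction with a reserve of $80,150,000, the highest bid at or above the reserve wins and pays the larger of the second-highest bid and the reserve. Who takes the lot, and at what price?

Second-price auction with a reserve of $80,150,000: the highest bid at or above the reserve wins and pays the larger of the second-highest bid and the reserve.
Bids ranked: 86,650,000 (Apex) > 77,300,000 (Calder) > 68,950,000 (Meridian) > 34,050,000 (Helix) > 33,650,000 (Novara) > 17,400,000 (Vantage) > …
Highest eligible bid: Apex at $86,650,000.
Second-highest bid $77,300,000 is below the reserve $80,150,000, so the reserve binds → payment $80,150,000.

Apex pays $80,150,000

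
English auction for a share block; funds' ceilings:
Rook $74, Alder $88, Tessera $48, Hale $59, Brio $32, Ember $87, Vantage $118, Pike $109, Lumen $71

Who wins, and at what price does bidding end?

Vantage wins at $109

Rule: the price rises until one bidder remains; the winner pays the price at which the last rival dropped out.
Limits ranked: 118 (Vantage) > 109 (Pike) > 88 (Alder) > 87 (Ember) > 74 (Rook) > 71 (Lumen) > …
Bidding ends when Pike exits at $109; Vantage takes it.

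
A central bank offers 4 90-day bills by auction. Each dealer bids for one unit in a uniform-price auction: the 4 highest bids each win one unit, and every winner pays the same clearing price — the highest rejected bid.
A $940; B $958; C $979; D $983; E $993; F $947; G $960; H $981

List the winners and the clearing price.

Bids ranked high→low: 993 (E), 983 (D), 981 (H), 979 (C), 960 (G), 958 (B), …
Top 4: E, D, H, C.
Highest unsuccessful bid: $960 → clearing price.

E, D, H, C; each pays $960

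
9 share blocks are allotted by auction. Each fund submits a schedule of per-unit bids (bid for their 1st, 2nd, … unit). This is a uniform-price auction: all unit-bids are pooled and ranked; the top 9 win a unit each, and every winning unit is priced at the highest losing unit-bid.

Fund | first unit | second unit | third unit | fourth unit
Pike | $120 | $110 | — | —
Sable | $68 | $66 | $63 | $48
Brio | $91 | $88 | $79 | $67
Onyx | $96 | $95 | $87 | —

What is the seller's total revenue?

Merging the schedules and taking the best 9: 120 (Pike-1), 110 (Pike-2), 96 (Onyx-1), 95 (Onyx-2), 91 (Brio-1), 88 (Brio-2), 87 (Onyx-3), 79 (Brio-3), 68 (Sable-1)
First bid not allocated: $67.
Allocation: Brio 3, Onyx 3, Pike 2, Sable 1. Every unit priced at $67.
Revenue = 9 × 67 = $603.

Total revenue: $603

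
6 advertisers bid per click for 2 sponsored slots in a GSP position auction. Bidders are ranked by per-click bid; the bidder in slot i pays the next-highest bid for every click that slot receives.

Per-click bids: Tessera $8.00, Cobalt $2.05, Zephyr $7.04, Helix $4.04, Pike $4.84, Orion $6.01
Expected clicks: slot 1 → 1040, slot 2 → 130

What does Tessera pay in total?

Ranked by bid: $8.00 (Tessera) > $7.04 (Zephyr) > $6.01 (Orion) > …
Tessera holds slot 1 → pays next bid $7.04 × 1040 clicks = $7321.60.

Tessera pays $7321.60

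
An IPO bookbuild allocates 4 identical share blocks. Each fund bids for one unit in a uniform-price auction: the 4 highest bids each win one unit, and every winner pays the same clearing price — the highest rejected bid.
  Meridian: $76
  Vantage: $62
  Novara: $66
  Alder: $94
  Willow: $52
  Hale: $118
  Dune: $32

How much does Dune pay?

Bids ranked high→low: 118 (Hale), 94 (Alder), 76 (Meridian), 66 (Novara), 62 (Vantage), 52 (Willow), …
The 4 highest are Hale, Alder, Meridian, Novara.
Clearing price = highest rejected bid = $62.
Dune does not win → pays $0.

Dune pays $0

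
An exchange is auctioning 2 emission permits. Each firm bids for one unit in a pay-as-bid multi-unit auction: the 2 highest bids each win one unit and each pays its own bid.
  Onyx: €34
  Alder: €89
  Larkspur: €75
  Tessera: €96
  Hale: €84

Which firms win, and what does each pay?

Tessera €96, Alder €89

Ordering the bids: 96 (Tessera), 89 (Alder), 84 (Hale), 75 (Larkspur), …
Winners (2 units): Tessera, Alder.
Each winner pays its own bid: Tessera €96, Alder €89.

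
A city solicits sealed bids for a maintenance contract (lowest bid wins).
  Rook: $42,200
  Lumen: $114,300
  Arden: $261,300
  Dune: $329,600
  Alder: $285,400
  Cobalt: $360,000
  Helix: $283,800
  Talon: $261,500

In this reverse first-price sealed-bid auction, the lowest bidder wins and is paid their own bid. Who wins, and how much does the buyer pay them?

Rook is paid $42,200

Reverse first-price sealed-bid auction: the lowest bidder wins and is paid their own bid.
Bids ranked: 42,200 (Rook) < 114,300 (Lumen) < 261,300 (Arden) < 261,500 (Talon) < 283,800 (Helix) < 285,400 (Alder) < …
Rook has the lowest bid and is paid exactly that: $42,200.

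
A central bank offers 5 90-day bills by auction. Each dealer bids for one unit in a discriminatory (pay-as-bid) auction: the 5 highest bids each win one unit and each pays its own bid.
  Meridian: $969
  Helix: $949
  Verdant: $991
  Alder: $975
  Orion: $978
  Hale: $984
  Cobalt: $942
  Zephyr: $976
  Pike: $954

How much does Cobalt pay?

Cobalt pays $0

Ordering the bids: 991 (Verdant), 984 (Hale), 978 (Orion), 976 (Zephyr), 975 (Alder), 969 (Meridian), 954 (Pike), …
Top 5: Verdant, Hale, Orion, Zephyr, Alder.
Cobalt does not win → $0.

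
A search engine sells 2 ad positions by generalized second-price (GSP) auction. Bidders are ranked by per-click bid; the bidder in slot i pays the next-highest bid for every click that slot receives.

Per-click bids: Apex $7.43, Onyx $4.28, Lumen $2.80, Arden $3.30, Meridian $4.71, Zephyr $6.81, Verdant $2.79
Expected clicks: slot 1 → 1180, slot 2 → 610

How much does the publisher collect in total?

Total revenue: $10908.90

Ranked by bid: $7.43 (Apex) > $6.81 (Zephyr) > $4.71 (Meridian) > …
Slot 1: Apex pays $6.81 × 1180 = $8035.80
Slot 2: Zephyr pays $4.71 × 610 = $2873.10
Total = $10908.90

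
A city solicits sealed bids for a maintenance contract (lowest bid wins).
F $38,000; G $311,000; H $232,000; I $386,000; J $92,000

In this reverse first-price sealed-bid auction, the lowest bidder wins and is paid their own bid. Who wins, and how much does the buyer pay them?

F is paid $38,000

Bids ranked: 38,000 (F) < 92,000 (J) < 232,000 (H) < 311,000 (G) < 386,000 (I)
F is lowest → is paid own bid, $38,000.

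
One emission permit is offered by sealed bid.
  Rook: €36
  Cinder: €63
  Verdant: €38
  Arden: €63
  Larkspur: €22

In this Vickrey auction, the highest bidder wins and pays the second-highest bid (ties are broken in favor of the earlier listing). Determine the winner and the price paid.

Cinder pays €63

Vickrey auction: the highest bidder wins and pays the second-highest bid.
Bids in order: 63 (Cinder) > 63 (Arden) > 38 (Verdant) > 36 (Rook) > 22 (Larkspur)
Cinder and Arden tie at €63; tie-break gives it to Cinder.
Cinder wins with the highest bid; price is set by the runner-up at €63.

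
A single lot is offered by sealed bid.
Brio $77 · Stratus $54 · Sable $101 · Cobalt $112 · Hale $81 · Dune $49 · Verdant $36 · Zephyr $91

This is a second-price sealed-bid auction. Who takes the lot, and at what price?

Cobalt pays $101

Bids in order: 112 (Cobalt) > 101 (Sable) > 91 (Zephyr) > 81 (Hale) > 77 (Brio) > 54 (Stratus) > …
Cobalt wins with the highest bid; price is set by the runner-up at $101.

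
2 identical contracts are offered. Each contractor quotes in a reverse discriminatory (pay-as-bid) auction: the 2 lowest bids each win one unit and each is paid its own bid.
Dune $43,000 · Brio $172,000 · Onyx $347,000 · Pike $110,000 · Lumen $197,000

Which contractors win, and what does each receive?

Bids ranked low→high: 43,000 (Dune), 110,000 (Pike), 172,000 (Brio), 197,000 (Lumen), …
Winners (2 units): Dune, Pike.
Each winner is paid its own bid: Dune $43,000, Pike $110,000.

Dune $43,000, Pike $110,000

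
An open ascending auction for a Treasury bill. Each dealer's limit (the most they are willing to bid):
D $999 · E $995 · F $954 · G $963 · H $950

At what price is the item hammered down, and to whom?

D wins at $995

Sorting limits: 999 (D) > 995 (E) > 963 (G) > 954 (F) > 950 (H)
E is the last rival to drop out, at $995; D remains and wins at that price.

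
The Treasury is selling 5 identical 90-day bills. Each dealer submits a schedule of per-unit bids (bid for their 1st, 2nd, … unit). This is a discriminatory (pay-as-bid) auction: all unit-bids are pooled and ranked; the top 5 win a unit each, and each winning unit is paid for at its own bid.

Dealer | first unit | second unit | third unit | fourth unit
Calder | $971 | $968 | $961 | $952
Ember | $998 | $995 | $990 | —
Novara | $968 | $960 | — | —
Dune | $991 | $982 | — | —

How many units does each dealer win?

Pooled unit-bids ranked (top 5): 998 (Ember-1), 995 (Ember-2), 991 (Dune-1), 990 (Ember-3), 982 (Dune-2)
Next rejected bid: $971 (not a price — pay-as-bid).
Allocation: Dune 2, Ember 3.

Dune 2, Ember 3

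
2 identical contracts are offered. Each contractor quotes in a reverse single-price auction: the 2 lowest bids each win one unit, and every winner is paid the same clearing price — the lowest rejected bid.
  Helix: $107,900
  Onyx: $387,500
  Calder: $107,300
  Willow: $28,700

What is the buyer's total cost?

Total cost: $215,800

Ordering the bids: 28,700 (Willow), 107,300 (Calder), 107,900 (Helix), 387,500 (Onyx)
Lowest 2: Willow, Calder.
Lowest unsuccessful bid: $107,900 → clearing price.
Total cost = 2 × $107,900 = $215,800.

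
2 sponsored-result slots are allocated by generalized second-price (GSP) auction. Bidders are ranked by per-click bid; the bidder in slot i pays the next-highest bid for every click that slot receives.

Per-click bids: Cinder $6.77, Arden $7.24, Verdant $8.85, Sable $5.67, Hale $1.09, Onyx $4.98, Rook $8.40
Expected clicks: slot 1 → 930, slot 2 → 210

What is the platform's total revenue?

Total revenue: $9332.40

Per-click bids in order: $8.85 (Verdant) > $8.40 (Rook) > $7.24 (Arden) > …
Slot 1: Verdant pays $8.40 × 930 = $7812.00
Slot 2: Rook pays $7.24 × 210 = $1520.40
Total = $9332.40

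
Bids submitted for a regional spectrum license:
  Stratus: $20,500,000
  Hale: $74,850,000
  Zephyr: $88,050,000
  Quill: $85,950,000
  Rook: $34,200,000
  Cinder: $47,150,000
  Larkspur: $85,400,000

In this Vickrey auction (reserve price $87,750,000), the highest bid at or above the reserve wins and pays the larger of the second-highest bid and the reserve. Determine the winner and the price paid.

Zephyr pays $87,750,000

Rule: the highest bid at or above the reserve wins and pays the larger of the second-highest bid and the reserve.
Sorting bids: 88,050,000 (Zephyr) > 85,950,000 (Quill) > 85,400,000 (Larkspur) > 74,850,000 (Hale) > 47,150,000 (Cinder) > 34,200,000 (Rook) > …
Highest eligible bid: Zephyr at $88,050,000.
max(second-highest $85,950,000, reserve $87,750,000) = $87,750,000.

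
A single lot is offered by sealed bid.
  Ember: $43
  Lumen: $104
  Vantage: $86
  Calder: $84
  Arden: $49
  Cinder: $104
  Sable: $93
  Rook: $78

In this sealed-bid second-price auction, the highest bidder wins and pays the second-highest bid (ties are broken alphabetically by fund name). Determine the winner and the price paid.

Cinder pays $104

Bids ranked: 104 (Cinder) > 104 (Lumen) > 93 (Sable) > 86 (Vantage) > 84 (Calder) > 78 (Rook) > …
Cinder and Lumen tie at $104; tie-break gives it to Cinder.
Second-price: Cinder pays Lumen's bid of $104.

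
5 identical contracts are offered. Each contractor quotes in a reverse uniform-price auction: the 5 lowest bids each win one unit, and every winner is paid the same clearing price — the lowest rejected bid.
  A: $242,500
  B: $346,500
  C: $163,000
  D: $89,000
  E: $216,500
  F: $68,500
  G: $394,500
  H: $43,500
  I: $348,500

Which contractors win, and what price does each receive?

Bids ranked low→high: 43,500 (H), 68,500 (F), 89,000 (D), 163,000 (C), 216,500 (E), 242,500 (A), 346,500 (B), …
Winners (5 units): H, F, D, C, E.
Lowest unsuccessful bid: $242,500 → clearing price.

H, F, D, C, E; each is paid $242,500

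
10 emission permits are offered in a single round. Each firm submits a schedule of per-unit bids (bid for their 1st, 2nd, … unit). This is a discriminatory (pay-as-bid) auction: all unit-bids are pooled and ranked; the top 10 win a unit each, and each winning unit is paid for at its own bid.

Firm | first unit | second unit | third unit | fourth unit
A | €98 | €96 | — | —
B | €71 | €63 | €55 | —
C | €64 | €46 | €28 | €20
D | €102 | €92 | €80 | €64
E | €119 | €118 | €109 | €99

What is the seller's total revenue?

Total revenue: €984

Merging the schedules and taking the best 10: 119 (E-1), 118 (E-2), 109 (E-3), 102 (D-1), 99 (E-4), 98 (A-1), 96 (A-2), 92 (D-2), 80 (D-3), 71 (B-1)
Next rejected bid: €64 (not a price — pay-as-bid).
Each winning unit pays its own bid.
Revenue = 119 + 118 + 109 + 102 + 99 + 98 + 96 + 92 + 80 + 71 = €984.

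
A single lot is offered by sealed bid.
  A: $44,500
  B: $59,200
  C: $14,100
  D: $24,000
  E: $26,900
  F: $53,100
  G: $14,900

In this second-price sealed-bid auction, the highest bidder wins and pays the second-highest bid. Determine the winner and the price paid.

Sorting bids: 59,200 (B) > 53,100 (F) > 44,500 (A) > 26,900 (E) > 24,000 (D) > 14,900 (G) > …
B wins with the highest bid; price is set by the runner-up at $53,100.

B pays $53,100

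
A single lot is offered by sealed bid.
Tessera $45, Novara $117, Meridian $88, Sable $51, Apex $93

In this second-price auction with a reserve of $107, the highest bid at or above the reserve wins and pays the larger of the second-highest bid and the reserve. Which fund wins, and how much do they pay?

Rule: the highest bid at or above the reserve wins and pays the larger of the second-highest bid and the reserve.
Bids ranked: 117 (Novara) > 93 (Apex) > 88 (Meridian) > 51 (Sable) > 45 (Tessera)
Highest eligible bid: Novara at $117.
max(second-highest $93, reserve $107) = $107.

Novara pays $107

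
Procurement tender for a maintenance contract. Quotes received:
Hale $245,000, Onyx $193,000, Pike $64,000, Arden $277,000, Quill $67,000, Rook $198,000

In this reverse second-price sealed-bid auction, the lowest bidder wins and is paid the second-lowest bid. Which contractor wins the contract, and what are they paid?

Bids in order: 64,000 (Pike) < 67,000 (Quill) < 193,000 (Onyx) < 198,000 (Rook) < 245,000 (Hale) < 277,000 (Arden)
Second-price: Pike is paid Quill's bid of $67,000.

Pike is paid $67,000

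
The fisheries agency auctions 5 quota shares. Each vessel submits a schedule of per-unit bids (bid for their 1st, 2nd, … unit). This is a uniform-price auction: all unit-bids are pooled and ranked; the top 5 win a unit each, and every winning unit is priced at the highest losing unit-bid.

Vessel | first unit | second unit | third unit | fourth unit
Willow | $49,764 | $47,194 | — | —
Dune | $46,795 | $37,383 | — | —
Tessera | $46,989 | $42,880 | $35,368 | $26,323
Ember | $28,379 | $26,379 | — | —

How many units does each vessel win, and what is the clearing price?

Merging the schedules and taking the best 5: 49,764 (Willow-1), 47,194 (Willow-2), 46,989 (Tessera-1), 46,795 (Dune-1), 42,880 (Tessera-2)
The (k+1)-th unit-bid is $37,383.
Allocation: Dune 1, Tessera 2, Willow 2.

Dune 1, Tessera 2, Willow 2; clearing price $37,383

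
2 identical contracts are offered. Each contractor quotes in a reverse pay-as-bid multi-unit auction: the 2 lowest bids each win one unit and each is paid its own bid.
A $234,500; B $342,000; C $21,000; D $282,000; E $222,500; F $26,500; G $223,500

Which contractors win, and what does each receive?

C $21,000, F $26,500

Bids ranked low→high: 21,000 (C), 26,500 (F), 222,500 (E), 223,500 (G), …
Lowest 2: C, F.
Each winner is paid its own bid: C $21,000, F $26,500.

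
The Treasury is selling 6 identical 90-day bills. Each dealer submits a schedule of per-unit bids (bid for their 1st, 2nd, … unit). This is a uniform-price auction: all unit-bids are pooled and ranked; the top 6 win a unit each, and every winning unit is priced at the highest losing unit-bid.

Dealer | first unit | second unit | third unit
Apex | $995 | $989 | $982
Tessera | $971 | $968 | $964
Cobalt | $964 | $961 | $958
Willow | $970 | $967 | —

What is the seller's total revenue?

Total revenue: $5,802

Merging the schedules and taking the best 6: 995 (Apex-1), 989 (Apex-2), 982 (Apex-3), 971 (Tessera-1), 970 (Willow-1), 968 (Tessera-2)
The (k+1)-th unit-bid is $967.
Allocation: Apex 3, Tessera 2, Willow 1. Every unit priced at $967.
Revenue = 6 × 967 = $5,802.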